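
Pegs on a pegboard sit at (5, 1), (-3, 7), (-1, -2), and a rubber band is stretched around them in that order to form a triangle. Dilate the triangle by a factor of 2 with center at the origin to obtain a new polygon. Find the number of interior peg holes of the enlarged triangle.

115

By the shoelace formula, twice the signed area is |(5·7 − (-3)·1) + ((-3)·(-2) − (-1)·7) + ((-1)·1 − 5·(-2))| = 60, so the area is 30.
Summing gcd(|Δx|,|Δy|) over the edges gives the boundary count: gcd(8,6) + gcd(2,9) + gcd(6,3) = 2+1+3 = 6.
Scaling by 2 multiplies the area by 2² = 4 (so the new area is 120) and multiplies the boundary lattice-point count by 2, giving 12.
By Pick's theorem, the interior count of the dilated polygon is 120 − 12/2 + 1 = 115.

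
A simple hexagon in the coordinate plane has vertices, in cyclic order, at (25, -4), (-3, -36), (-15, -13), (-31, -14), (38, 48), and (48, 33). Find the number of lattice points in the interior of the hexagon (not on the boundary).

2309

The shoelace formula gives twice the area as |[25·(-36) − (-3)·(-4)] + [(-3)·(-13) − (-15)·(-36)] + [(-15)·(-14) − (-31)·(-13)] + [(-31)·48 − 38·(-14)] + [38·33 − 48·48] + [48·(-4) − 25·33]| = 4629, so the area is 4629/2.
Summing gcd(|Δx|,|Δy|) over the edges gives the boundary count: gcd(28,32) + gcd(12,23) + gcd(16,1) + gcd(69,62) + gcd(10,15) + gcd(23,37) = 4+1+1+1+5+1 = 13.
By Pick's theorem A = I + B/2 − 1, so I = 4629/2 − 13/2 + 1 = 2309.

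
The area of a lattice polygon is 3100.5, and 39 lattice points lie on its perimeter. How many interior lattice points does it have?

3082

Pick's theorem A = I + B/2 − 1 rearranges to I = A − B/2 + 1 = 3100.5 − 39/2 + 1 = 3082.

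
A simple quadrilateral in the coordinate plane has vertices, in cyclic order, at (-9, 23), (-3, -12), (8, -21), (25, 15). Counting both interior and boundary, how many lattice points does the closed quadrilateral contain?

Using the shoelace formula, 2A = |[(-9)·(-12) − (-3)·23] + [(-3)·(-21) − 8·(-12)] + [8·15 − 25·(-21)] + [25·23 − (-9)·15]| = 1691, so the area is 845.5.
Summing gcd(|Δx|,|Δy|) over the edges gives the boundary count: gcd(6,35) + gcd(11,9) + gcd(17,36) + gcd(34,8) = 1+1+1+2 = 5.
Pick's theorem gives I = A − B/2 + 1 = 845.5 − 5/2 + 1 = 844, so the closed region contains I + B = 844 + 5 = 849 lattice points.

849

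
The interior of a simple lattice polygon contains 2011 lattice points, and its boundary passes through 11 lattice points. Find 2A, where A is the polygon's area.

By Pick's theorem, A = I + B/2 − 1 = 2011 + 11/2 − 1 = 4031/2.
Hence 2A = 4031.

4031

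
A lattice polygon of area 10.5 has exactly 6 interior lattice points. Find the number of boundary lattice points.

Pick's theorem gives A = I + B/2 − 1, so B = 2(A − I + 1) = 2(10.5 − 6 + 1) = 11.

11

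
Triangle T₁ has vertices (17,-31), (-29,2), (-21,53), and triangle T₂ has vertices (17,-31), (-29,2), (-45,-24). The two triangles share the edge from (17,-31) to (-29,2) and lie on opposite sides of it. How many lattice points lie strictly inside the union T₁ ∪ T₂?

The union is the simple quadrilateral with vertices (17,-31), (-21,53), (-29,2), (-45,-24) in order.
Using the shoelace formula, 2A = |(17·53 − (-21)·(-31)) + ((-21)·2 − (-29)·53) + ((-29)·(-24) − (-45)·2) + ((-45)·(-31) − 17·(-24))| = 4334, so the area is 2167.
Along each edge there are gcd(|Δx|,|Δy|)+1 lattice points, so counting each shared vertex once the boundary has gcd(38,84) + gcd(8,51) + gcd(16,26) + gcd(62,7) = 2+1+2+1 = 6.
By Pick's theorem I = A − B/2 + 1 = 2167 − 6/2 + 1 = 2165.

2165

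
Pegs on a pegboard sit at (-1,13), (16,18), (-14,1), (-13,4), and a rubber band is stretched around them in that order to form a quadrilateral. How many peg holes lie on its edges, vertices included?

The number of boundary lattice points is Σ gcd(|Δx|,|Δy|) = gcd(17,5) + gcd(30,17) + gcd(1,3) + gcd(12,9) = 1+1+1+3 = 6.

6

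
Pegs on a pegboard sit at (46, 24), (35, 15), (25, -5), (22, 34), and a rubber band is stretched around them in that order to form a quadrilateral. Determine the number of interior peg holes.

381

Using the shoelace formula, 2A = |(46·15 − 35·24) + (35·(-5) − 25·15) + (25·34 − 22·(-5)) + (22·24 − 46·34)| = 776, so the area is 388.
Along each edge there are gcd(|Δx|,|Δy|)+1 lattice points, so counting each shared vertex once the boundary has gcd(11,9) + gcd(10,20) + gcd(3,39) + gcd(24,10) = 1+10+3+2 = 16.
Pick's theorem gives I = A − B/2 + 1 = 388 − 16/2 + 1 = 381.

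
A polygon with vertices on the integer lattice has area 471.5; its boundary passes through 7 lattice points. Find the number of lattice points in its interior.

From Pick's theorem, I = A − B/2 + 1 = 471.5 − 7/2 + 1 = 469.

469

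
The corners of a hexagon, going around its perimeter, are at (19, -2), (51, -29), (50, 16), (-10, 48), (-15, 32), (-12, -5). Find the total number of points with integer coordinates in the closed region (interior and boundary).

2683

The shoelace formula gives twice the area as |[19·(-29) − 51·(-2)] + [51·16 − 50·(-29)] + [50·48 − (-10)·16] + [(-10)·32 − (-15)·48] + [(-15)·(-5) − (-12)·32] + [(-12)·(-2) − 19·(-5)]| = 5355, so the area is 2677.5.
The number of boundary lattice points is Σ gcd(|Δx|,|Δy|) = gcd(32,27) + gcd(1,45) + gcd(60,32) + gcd(5,16) + gcd(3,37) + gcd(31,3) = 1+1+4+1+1+1 = 9.
Pick's theorem gives I = A − B/2 + 1 = 2677.5 − 9/2 + 1 = 2674, so the closed region contains I + B = 2674 + 9 = 2683 lattice points.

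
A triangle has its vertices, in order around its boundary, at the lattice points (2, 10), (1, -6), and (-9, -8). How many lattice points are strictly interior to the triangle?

78

Using the shoelace formula, 2A = |(2·(-6) − 1·10) + (1·(-8) − (-9)·(-6)) + ((-9)·10 − 2·(-8))| = 158, so the area is 79.
Summing gcd(|Δx|,|Δy|) over the edges gives the boundary count: gcd(1,16) + gcd(10,2) + gcd(11,18) = 1+2+1 = 4.
Pick's theorem gives I = A − B/2 + 1 = 79 − 4/2 + 1 = 78.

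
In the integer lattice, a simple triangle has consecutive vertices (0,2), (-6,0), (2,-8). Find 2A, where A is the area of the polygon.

64

The shoelace formula gives twice the area as |(0·0 − (-6)·2) + ((-6)·(-8) − 2·0) + (2·2 − 0·(-8))| = 64, so the area is 32.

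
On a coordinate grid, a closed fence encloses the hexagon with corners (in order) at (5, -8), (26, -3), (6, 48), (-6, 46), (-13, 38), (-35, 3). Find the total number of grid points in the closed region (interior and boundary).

Using the shoelace formula, 2A = |(5·(-3) − 26·(-8)) + (26·48 − 6·(-3)) + (6·46 − (-6)·48) + ((-6)·38 − (-13)·46) + ((-13)·3 − (-35)·38) + ((-35)·(-8) − 5·3)| = 3949, so the area is 1974.5.
The number of boundary lattice points is Σ gcd(|Δx|,|Δy|) = gcd(21,5) + gcd(20,51) + gcd(12,2) + gcd(7,8) + gcd(22,35) + gcd(40,11) = 1+1+2+1+1+1 = 7.
Pick's theorem gives I = A − B/2 + 1 = 1974.5 − 7/2 + 1 = 1972, so the closed region contains I + B = 1972 + 7 = 1979 lattice points.

1979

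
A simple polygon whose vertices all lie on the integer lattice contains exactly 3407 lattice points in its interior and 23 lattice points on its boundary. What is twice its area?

Pick's theorem states A = I + B/2 − 1, so A = 3407 + 23/2 − 1 = 6835/2.
Hence 2A = 6835.

6835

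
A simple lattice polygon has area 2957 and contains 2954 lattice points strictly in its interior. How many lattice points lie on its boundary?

8

Pick's theorem gives A = I + B/2 − 1, so B = 2(A − I + 1) = 2(2957 − 2954 + 1) = 8.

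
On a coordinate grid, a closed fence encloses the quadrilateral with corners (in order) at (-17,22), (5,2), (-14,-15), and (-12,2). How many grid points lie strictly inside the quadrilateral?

By the shoelace formula, twice the signed area is |((-17)·2 − 5·22) + (5·(-15) − (-14)·2) + ((-14)·2 − (-12)·(-15)) + ((-12)·22 − (-17)·2)| = 629, so the area is 314.5.
Along each edge there are gcd(|Δx|,|Δy|)+1 lattice points, so counting each shared vertex once the boundary has gcd(22,20) + gcd(19,17) + gcd(2,17) + gcd(5,20) = 2+1+1+5 = 9.
By Pick's theorem A = I + B/2 − 1, so I = 314.5 − 9/2 + 1 = 311.

311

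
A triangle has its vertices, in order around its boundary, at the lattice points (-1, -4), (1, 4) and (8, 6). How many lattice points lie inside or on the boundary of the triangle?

Using the shoelace formula, 2A = |((-1)·4 − 1·(-4)) + (1·6 − 8·4) + (8·(-4) − (-1)·6)| = 52, so the area is 26.
The number of boundary lattice points is Σ gcd(|Δx|,|Δy|) = gcd(2,8) + gcd(7,2) + gcd(9,10) = 2+1+1 = 4.
Pick's theorem gives I = A − B/2 + 1 = 26 − 4/2 + 1 = 25, so the closed region contains I + B = 25 + 4 = 29 lattice points.

29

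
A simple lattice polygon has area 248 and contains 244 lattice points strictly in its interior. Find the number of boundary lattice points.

Pick's theorem gives A = I + B/2 − 1, so B = 2(A − I + 1) = 2(248 − 244 + 1) = 10.

10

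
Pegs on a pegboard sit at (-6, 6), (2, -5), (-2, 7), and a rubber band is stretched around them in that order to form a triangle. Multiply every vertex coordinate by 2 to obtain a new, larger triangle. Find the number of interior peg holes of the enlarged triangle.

99

By the shoelace formula, twice the signed area is |((-6)·(-5) − 2·6) + (2·7 − (-2)·(-5)) + ((-2)·6 − (-6)·7)| = 52, so the area is 26.
Along each edge there are gcd(|Δx|,|Δy|)+1 lattice points, so counting each shared vertex once the boundary has gcd(8,11) + gcd(4,12) + gcd(4,1) = 1+4+1 = 6.
Scaling by 2 multiplies the area by 2² = 4 (so the new area is 104) and multiplies the boundary lattice-point count by 2, giving 12.
By Pick's theorem, the interior count of the dilated polygon is 104 − 12/2 + 1 = 99.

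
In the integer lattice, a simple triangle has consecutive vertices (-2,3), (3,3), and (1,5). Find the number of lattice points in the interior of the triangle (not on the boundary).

2

The shoelace formula gives twice the area as |[(-2)·3 − 3·3] + [3·5 − 1·3] + [1·3 − (-2)·5]| = 10, so the area is 5.
Along each edge there are gcd(|Δx|,|Δy|)+1 lattice points, so counting each shared vertex once the boundary has gcd(5,0) + gcd(2,2) + gcd(3,2) = 5+2+1 = 8.
By Pick's theorem A = I + B/2 − 1, so I = 5 − 8/2 + 1 = 2.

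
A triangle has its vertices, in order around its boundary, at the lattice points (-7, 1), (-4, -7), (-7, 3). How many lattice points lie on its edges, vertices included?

Summing gcd(|Δx|,|Δy|) over the edges gives the boundary count: gcd(3,8) + gcd(3,10) + gcd(0,2) = 1+1+2 = 4.

4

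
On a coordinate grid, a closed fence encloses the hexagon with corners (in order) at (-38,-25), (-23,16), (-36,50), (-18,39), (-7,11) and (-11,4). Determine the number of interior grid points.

The shoelace formula gives twice the area as |((-38)·16 − (-23)·(-25)) + ((-23)·50 − (-36)·16) + ((-36)·39 − (-18)·50) + ((-18)·11 − (-7)·39) + ((-7)·4 − (-11)·11) + ((-11)·(-25) − (-38)·4)| = 1666, so the area is 833.
The number of boundary lattice points is Σ gcd(|Δx|,|Δy|) = gcd(15,41) + gcd(13,34) + gcd(18,11) + gcd(11,28) + gcd(4,7) + gcd(27,29) = 1+1+1+1+1+1 = 6.
By Pick's theorem A = I + B/2 − 1, so I = 833 − 6/2 + 1 = 831.

831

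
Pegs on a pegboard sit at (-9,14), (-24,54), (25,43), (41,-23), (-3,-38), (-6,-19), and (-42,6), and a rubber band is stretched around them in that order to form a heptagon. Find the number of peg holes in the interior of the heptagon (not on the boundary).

4013

Using the shoelace formula, 2A = |((-9)·54 − (-24)·14) + ((-24)·43 − 25·54) + (25·(-23) − 41·43) + (41·(-38) − (-3)·(-23)) + ((-3)·(-19) − (-6)·(-38)) + ((-6)·6 − (-42)·(-19)) + ((-42)·14 − (-9)·6)| = 8036, so the area is 4018.
Summing gcd(|Δx|,|Δy|) over the edges gives the boundary count: gcd(15,40) + gcd(49,11) + gcd(16,66) + gcd(44,15) + gcd(3,19) + gcd(36,25) + gcd(33,8) = 5+1+2+1+1+1+1 = 12.
By Pick's theorem A = I + B/2 − 1, so I = 4018 − 12/2 + 1 = 4013.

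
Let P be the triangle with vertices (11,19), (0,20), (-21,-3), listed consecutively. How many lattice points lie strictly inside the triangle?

136

Using the shoelace formula, 2A = |[11·20 − 0·19] + [0·(-3) − (-21)·20] + [(-21)·19 − 11·(-3)]| = 274, so the area is 137.
The number of boundary lattice points is Σ gcd(|Δx|,|Δy|) = gcd(11,1) + gcd(21,23) + gcd(32,22) = 1+1+2 = 4.
Pick's theorem gives I = A − B/2 + 1 = 137 − 4/2 + 1 = 136.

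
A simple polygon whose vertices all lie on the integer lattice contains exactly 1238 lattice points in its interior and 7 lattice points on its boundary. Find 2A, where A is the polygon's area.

Pick's theorem states A = I + B/2 − 1, so A = 1238 + 7/2 − 1 = 2481/2.
Hence 2A = 2481.

2481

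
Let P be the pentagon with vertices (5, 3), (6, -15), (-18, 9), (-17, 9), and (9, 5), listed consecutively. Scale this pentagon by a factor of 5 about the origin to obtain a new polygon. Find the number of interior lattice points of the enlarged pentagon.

By the shoelace formula, twice the signed area is |(5·(-15) − 6·3) + (6·9 − (-18)·(-15)) + ((-18)·9 − (-17)·9) + ((-17)·5 − 9·9) + (9·3 − 5·5)| = 482, so the area is 241.
The number of boundary lattice points is Σ gcd(|Δx|,|Δy|) = gcd(1,18) + gcd(24,24) + gcd(1,0) + gcd(26,4) + gcd(4,2) = 1+24+1+2+2 = 30.
Scaling by 5 multiplies the area by 5² = 25 (so the new area is 6025) and multiplies the boundary lattice-point count by 5, giving 150.
By Pick's theorem, the interior count of the dilated polygon is 6025 − 150/2 + 1 = 5951.

5951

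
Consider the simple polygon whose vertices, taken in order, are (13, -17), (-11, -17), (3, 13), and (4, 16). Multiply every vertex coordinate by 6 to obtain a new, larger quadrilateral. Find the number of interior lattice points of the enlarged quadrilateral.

13951

Using the shoelace formula, 2A = |(13·(-17) − (-11)·(-17)) + ((-11)·13 − 3·(-17)) + (3·16 − 4·13) + (4·(-17) − 13·16)| = 780, so the area is 390.
Summing gcd(|Δx|,|Δy|) over the edges gives the boundary count: gcd(24,0) + gcd(14,30) + gcd(1,3) + gcd(9,33) = 24+2+1+3 = 30.
Scaling by 6 multiplies the area by 6² = 36 (so the new area is 14040) and multiplies the boundary lattice-point count by 6, giving 180.
By Pick's theorem, the interior count of the dilated polygon is 14040 − 180/2 + 1 = 13951.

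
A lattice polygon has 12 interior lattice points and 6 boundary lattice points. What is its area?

Pick's theorem states A = I + B/2 − 1, so A = 12 + 6/2 − 1 = 14.

14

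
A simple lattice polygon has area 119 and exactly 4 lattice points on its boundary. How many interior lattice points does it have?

From Pick's theorem, I = A − B/2 + 1 = 119 − 4/2 + 1 = 118.

118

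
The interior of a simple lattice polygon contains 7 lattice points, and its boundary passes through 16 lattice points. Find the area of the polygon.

14

Pick's theorem states A = I + B/2 − 1, so A = 7 + 16/2 − 1 = 14.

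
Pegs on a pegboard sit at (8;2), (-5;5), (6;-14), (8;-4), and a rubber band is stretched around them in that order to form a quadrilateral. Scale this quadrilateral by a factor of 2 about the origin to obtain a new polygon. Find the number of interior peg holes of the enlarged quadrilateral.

443

The shoelace formula gives twice the area as |(8·5 − (-5)·2) + ((-5)·(-14) − 6·5) + (6·(-4) − 8·(-14)) + (8·2 − 8·(-4))| = 226, so the area is 113.
Along each edge there are gcd(|Δx|,|Δy|)+1 lattice points, so counting each shared vertex once the boundary has gcd(13,3) + gcd(11,19) + gcd(2,10) + gcd(0,6) = 1+1+2+6 = 10.
Scaling by 2 multiplies the area by 2² = 4 (so the new area is 452) and multiplies the boundary lattice-point count by 2, giving 20.
By Pick's theorem, the interior count of the dilated polygon is 452 − 20/2 + 1 = 443.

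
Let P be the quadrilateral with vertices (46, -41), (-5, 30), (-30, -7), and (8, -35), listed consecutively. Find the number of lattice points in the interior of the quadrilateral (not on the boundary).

Using the shoelace formula, 2A = |(46·30 − (-5)·(-41)) + ((-5)·(-7) − (-30)·30) + ((-30)·(-35) − 8·(-7)) + (8·(-41) − 46·(-35))| = 4498, so the area is 2249.
The number of boundary lattice points is Σ gcd(|Δx|,|Δy|) = gcd(51,71) + gcd(25,37) + gcd(38,28) + gcd(38,6) = 1+1+2+2 = 6.
By Pick's theorem A = I + B/2 − 1, so I = 2249 − 6/2 + 1 = 2247.

2247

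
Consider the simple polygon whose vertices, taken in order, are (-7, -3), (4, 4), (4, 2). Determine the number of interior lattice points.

10

By the shoelace formula, twice the signed area is |((-7)·4 − 4·(-3)) + (4·2 − 4·4) + (4·(-3) − (-7)·2)| = 22, so the area is 11.
Summing gcd(|Δx|,|Δy|) over the edges gives the boundary count: gcd(11,7) + gcd(0,2) + gcd(11,5) = 1+2+1 = 4.
Pick's theorem gives I = A − B/2 + 1 = 11 − 4/2 + 1 = 10.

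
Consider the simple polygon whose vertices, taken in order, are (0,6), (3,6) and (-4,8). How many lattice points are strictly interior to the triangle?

1

The shoelace formula gives twice the area as |[0·6 − 3·6] + [3·8 − (-4)·6] + [(-4)·6 − 0·8]| = 6, so the area is 3.
The number of boundary lattice points is Σ gcd(|Δx|,|Δy|) = gcd(3,0) + gcd(7,2) + gcd(4,2) = 3+1+2 = 6.
By Pick's theorem A = I + B/2 − 1, so I = 3 − 6/2 + 1 = 1.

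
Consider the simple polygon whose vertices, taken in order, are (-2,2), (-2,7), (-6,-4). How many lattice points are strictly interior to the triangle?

7

The shoelace formula gives twice the area as |((-2)·7 − (-2)·2) + ((-2)·(-4) − (-6)·7) + ((-6)·2 − (-2)·(-4))| = 20, so the area is 10.
Summing gcd(|Δx|,|Δy|) over the edges gives the boundary count: gcd(0,5) + gcd(4,11) + gcd(4,6) = 5+1+2 = 8.
Pick's theorem gives I = A − B/2 + 1 = 10 − 8/2 + 1 = 7.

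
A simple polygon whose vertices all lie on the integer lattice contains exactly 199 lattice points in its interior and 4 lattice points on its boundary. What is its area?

200

Pick's theorem states A = I + B/2 − 1, so A = 199 + 4/2 − 1 = 200.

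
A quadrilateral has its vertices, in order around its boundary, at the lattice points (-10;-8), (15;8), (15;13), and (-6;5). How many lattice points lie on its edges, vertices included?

8

Summing gcd(|Δx|,|Δy|) over the edges gives the boundary count: gcd(25,16) + gcd(0,5) + gcd(21,8) + gcd(4,13) = 1+5+1+1 = 8.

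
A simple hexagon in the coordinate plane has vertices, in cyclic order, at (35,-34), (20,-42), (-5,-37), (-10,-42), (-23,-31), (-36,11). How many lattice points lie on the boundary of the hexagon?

14

The number of boundary lattice points is Σ gcd(|Δx|,|Δy|) = gcd(15,8) + gcd(25,5) + gcd(5,5) + gcd(13,11) + gcd(13,42) + gcd(71,45) = 1+5+5+1+1+1 = 14.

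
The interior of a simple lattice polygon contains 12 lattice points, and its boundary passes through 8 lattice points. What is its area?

Pick's theorem states A = I + B/2 − 1, so A = 12 + 8/2 − 1 = 15.

15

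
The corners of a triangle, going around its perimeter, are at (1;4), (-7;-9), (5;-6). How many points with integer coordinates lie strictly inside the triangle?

Using the shoelace formula, 2A = |[1·(-9) − (-7)·4] + [(-7)·(-6) − 5·(-9)] + [5·4 − 1·(-6)]| = 132, so the area is 66.
Summing gcd(|Δx|,|Δy|) over the edges gives the boundary count: gcd(8,13) + gcd(12,3) + gcd(4,10) = 1+3+2 = 6.
By Pick's theorem A = I + B/2 − 1, so I = 66 − 6/2 + 1 = 64.

64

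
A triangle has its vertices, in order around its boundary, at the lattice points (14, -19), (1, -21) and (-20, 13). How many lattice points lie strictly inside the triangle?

241

The shoelace formula gives twice the area as |(14·(-21) − 1·(-19)) + (1·13 − (-20)·(-21)) + ((-20)·(-19) − 14·13)| = 484, so the area is 242.
Along each edge there are gcd(|Δx|,|Δy|)+1 lattice points, so counting each shared vertex once the boundary has gcd(13,2) + gcd(21,34) + gcd(34,32) = 1+1+2 = 4.
By Pick's theorem A = I + B/2 − 1, so I = 242 − 4/2 + 1 = 241.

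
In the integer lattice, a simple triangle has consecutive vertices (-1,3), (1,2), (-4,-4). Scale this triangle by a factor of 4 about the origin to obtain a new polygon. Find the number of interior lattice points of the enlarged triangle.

By the shoelace formula, twice the signed area is |((-1)·2 − 1·3) + (1·(-4) − (-4)·2) + ((-4)·3 − (-1)·(-4))| = 17, so the area is 17/2.
The number of boundary lattice points is Σ gcd(|Δx|,|Δy|) = gcd(2,1) + gcd(5,6) + gcd(3,7) = 1+1+1 = 3.
Scaling by 4 multiplies the area by 4² = 16 (so the new area is 136) and multiplies the boundary lattice-point count by 4, giving 12.
By Pick's theorem, the interior count of the dilated polygon is 136 − 12/2 + 1 = 131.

131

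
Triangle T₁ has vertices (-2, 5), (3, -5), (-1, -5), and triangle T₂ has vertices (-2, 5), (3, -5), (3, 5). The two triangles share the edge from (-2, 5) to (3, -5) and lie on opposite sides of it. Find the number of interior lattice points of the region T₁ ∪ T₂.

The union is the simple quadrilateral with vertices (-2, 5), (-1, -5), (3, -5), (3, 5) in order.
By the shoelace formula, twice the signed area is |[(-2)·(-5) − (-1)·5] + [(-1)·(-5) − 3·(-5)] + [3·5 − 3·(-5)] + [3·5 − (-2)·5]| = 90, so the area is 45.
Along each edge there are gcd(|Δx|,|Δy|)+1 lattice points, so counting each shared vertex once the boundary has gcd(1,10) + gcd(4,0) + gcd(0,10) + gcd(5,0) = 1+4+10+5 = 20.
By Pick's theorem I = A − B/2 + 1 = 45 − 20/2 + 1 = 36.

36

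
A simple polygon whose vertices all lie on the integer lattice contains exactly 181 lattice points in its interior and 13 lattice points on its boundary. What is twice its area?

By Pick's theorem, A = I + B/2 − 1 = 181 + 13/2 − 1 = 373/2.
Hence 2A = 373.

373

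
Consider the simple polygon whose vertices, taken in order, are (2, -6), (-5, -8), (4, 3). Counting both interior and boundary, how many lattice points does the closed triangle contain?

Using the shoelace formula, 2A = |(2·(-8) − (-5)·(-6)) + ((-5)·3 − 4·(-8)) + (4·(-6) − 2·3)| = 59, so the area is 59/2.
Along each edge there are gcd(|Δx|,|Δy|)+1 lattice points, so counting each shared vertex once the boundary has gcd(7,2) + gcd(9,11) + gcd(2,9) = 1+1+1 = 3.
Pick's theorem gives I = A − B/2 + 1 = 59/2 − 3/2 + 1 = 29, so the closed region contains I + B = 29 + 3 = 32 lattice points.

32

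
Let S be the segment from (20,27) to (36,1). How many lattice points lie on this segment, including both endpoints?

The number of lattice points on a segment between lattice points is gcd(|Δx|,|Δy|) + 1 = gcd(16,26) + 1 = 2 + 1 = 3.

3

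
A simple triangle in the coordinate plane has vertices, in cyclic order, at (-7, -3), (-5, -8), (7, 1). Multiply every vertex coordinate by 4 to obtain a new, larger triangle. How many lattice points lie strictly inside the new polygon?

By the shoelace formula, twice the signed area is |((-7)·(-8) − (-5)·(-3)) + ((-5)·1 − 7·(-8)) + (7·(-3) − (-7)·1)| = 78, so the area is 39.
Along each edge there are gcd(|Δx|,|Δy|)+1 lattice points, so counting each shared vertex once the boundary has gcd(2,5) + gcd(12,9) + gcd(14,4) = 1+3+2 = 6.
Scaling by 4 multiplies the area by 4² = 16 (so the new area is 624) and multiplies the boundary lattice-point count by 4, giving 24.
By Pick's theorem, the interior count of the dilated polygon is 624 − 24/2 + 1 = 613.

613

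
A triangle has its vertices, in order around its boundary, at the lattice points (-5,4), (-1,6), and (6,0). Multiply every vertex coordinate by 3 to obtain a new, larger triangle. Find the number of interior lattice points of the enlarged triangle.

166

Using the shoelace formula, 2A = |[(-5)·6 − (-1)·4] + [(-1)·0 − 6·6] + [6·4 − (-5)·0]| = 38, so the area is 19.
The number of boundary lattice points is Σ gcd(|Δx|,|Δy|) = gcd(4,2) + gcd(7,6) + gcd(11,4) = 2+1+1 = 4.
Scaling by 3 multiplies the area by 3² = 9 (so the new area is 171) and multiplies the boundary lattice-point count by 3, giving 12.
By Pick's theorem, the interior count of the dilated polygon is 171 − 12/2 + 1 = 166.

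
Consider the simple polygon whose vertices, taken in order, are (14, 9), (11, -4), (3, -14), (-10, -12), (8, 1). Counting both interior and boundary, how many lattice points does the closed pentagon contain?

The shoelace formula gives twice the area as |(14·(-4) − 11·9) + (11·(-14) − 3·(-4)) + (3·(-12) − (-10)·(-14)) + ((-10)·1 − 8·(-12)) + (8·9 − 14·1)| = 329, so the area is 164.5.
The number of boundary lattice points is Σ gcd(|Δx|,|Δy|) = gcd(3,13) + gcd(8,10) + gcd(13,2) + gcd(18,13) + gcd(6,8) = 1+2+1+1+2 = 7.
Pick's theorem gives I = A − B/2 + 1 = 164.5 − 7/2 + 1 = 162, so the closed region contains I + B = 162 + 7 = 169 lattice points.

169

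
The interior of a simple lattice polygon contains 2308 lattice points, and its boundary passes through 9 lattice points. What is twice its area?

4623

By Pick's theorem, A = I + B/2 − 1 = 2308 + 9/2 − 1 = 4623/2.
Hence 2A = 4623.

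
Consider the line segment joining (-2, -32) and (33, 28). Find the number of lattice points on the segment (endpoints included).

The number of lattice points on a segment between lattice points is gcd(|Δx|,|Δy|) + 1 = gcd(35,60) + 1 = 5 + 1 = 6.

6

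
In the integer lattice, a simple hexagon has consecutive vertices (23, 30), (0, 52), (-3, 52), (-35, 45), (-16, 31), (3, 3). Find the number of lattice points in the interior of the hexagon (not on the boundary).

1273

Using the shoelace formula, 2A = |(23·52 − 0·30) + (0·52 − (-3)·52) + ((-3)·45 − (-35)·52) + ((-35)·31 − (-16)·45) + ((-16)·3 − 3·31) + (3·30 − 23·3)| = 2552, so the area is 1276.
Summing gcd(|Δx|,|Δy|) over the edges gives the boundary count: gcd(23,22) + gcd(3,0) + gcd(32,7) + gcd(19,14) + gcd(19,28) + gcd(20,27) = 1+3+1+1+1+1 = 8.
By Pick's theorem A = I + B/2 − 1, so I = 1276 − 8/2 + 1 = 1273.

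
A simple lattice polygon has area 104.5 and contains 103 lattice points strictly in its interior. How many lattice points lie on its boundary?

5

Pick's theorem gives A = I + B/2 − 1, so B = 2(A − I + 1) = 2(104.5 − 103 + 1) = 5.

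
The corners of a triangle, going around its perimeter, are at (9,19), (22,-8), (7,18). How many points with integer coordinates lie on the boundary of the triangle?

The number of boundary lattice points is Σ gcd(|Δx|,|Δy|) = gcd(13,27) + gcd(15,26) + gcd(2,1) = 1+1+1 = 3.

3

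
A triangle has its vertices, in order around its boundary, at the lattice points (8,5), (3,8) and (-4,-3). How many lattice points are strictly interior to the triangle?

Using the shoelace formula, 2A = |[8·8 − 3·5] + [3·(-3) − (-4)·8] + [(-4)·5 − 8·(-3)]| = 76, so the area is 38.
Along each edge there are gcd(|Δx|,|Δy|)+1 lattice points, so counting each shared vertex once the boundary has gcd(5,3) + gcd(7,11) + gcd(12,8) = 1+1+4 = 6.
Pick's theorem gives I = A − B/2 + 1 = 38 − 6/2 + 1 = 36.

36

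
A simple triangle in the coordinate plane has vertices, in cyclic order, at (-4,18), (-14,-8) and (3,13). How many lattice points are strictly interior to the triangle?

115

By the shoelace formula, twice the signed area is |[(-4)·(-8) − (-14)·18] + [(-14)·13 − 3·(-8)] + [3·18 − (-4)·13]| = 232, so the area is 116.
Along each edge there are gcd(|Δx|,|Δy|)+1 lattice points, so counting each shared vertex once the boundary has gcd(10,26) + gcd(17,21) + gcd(7,5) = 2+1+1 = 4.
Pick's theorem gives I = A − B/2 + 1 = 116 − 4/2 + 1 = 115.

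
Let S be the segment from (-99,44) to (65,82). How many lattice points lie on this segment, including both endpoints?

The number of lattice points on a segment between lattice points is gcd(|Δx|,|Δy|) + 1 = gcd(164,38) + 1 = 2 + 1 = 3.

3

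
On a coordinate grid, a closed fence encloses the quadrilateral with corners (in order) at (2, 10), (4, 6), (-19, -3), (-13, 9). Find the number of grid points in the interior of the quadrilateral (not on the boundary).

138

Using the shoelace formula, 2A = |(2·6 − 4·10) + (4·(-3) − (-19)·6) + ((-19)·9 − (-13)·(-3)) + ((-13)·10 − 2·9)| = 284, so the area is 142.
Summing gcd(|Δx|,|Δy|) over the edges gives the boundary count: gcd(2,4) + gcd(23,9) + gcd(6,12) + gcd(15,1) = 2+1+6+1 = 10.
Pick's theorem gives I = A − B/2 + 1 = 142 − 10/2 + 1 = 138.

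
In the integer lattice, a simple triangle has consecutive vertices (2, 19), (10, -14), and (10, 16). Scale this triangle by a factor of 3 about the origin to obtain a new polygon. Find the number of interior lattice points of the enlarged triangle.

1033

By the shoelace formula, twice the signed area is |(2·(-14) − 10·19) + (10·16 − 10·(-14)) + (10·19 − 2·16)| = 240, so the area is 120.
Summing gcd(|Δx|,|Δy|) over the edges gives the boundary count: gcd(8,33) + gcd(0,30) + gcd(8,3) = 1+30+1 = 32.
Scaling by 3 multiplies the area by 3² = 9 (so the new area is 1080) and multiplies the boundary lattice-point count by 3, giving 96.
By Pick's theorem, the interior count of the dilated polygon is 1080 − 96/2 + 1 = 1033.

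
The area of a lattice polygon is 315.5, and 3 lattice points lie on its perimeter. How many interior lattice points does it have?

315

From Pick's theorem, I = A − B/2 + 1 = 315.5 − 3/2 + 1 = 315.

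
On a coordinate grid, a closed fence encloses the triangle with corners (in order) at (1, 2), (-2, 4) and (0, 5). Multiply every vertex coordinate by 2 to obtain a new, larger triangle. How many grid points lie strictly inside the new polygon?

By the shoelace formula, twice the signed area is |[1·4 − (-2)·2] + [(-2)·5 − 0·4] + [0·2 − 1·5]| = 7, so the area is 3.5.
Along each edge there are gcd(|Δx|,|Δy|)+1 lattice points, so counting each shared vertex once the boundary has gcd(3,2) + gcd(2,1) + gcd(1,3) = 1+1+1 = 3.
Scaling by 2 multiplies the area by 2² = 4 (so the new area is 14) and multiplies the boundary lattice-point count by 2, giving 6.
By Pick's theorem, the interior count of the dilated polygon is 14 − 6/2 + 1 = 12.

12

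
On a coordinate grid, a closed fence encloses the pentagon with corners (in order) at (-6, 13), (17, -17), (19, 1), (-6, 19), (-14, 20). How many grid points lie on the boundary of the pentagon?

Along each edge there are gcd(|Δx|,|Δy|)+1 lattice points, so counting each shared vertex once the boundary has gcd(23,30) + gcd(2,18) + gcd(25,18) + gcd(8,1) + gcd(8,7) = 1+2+1+1+1 = 6.

6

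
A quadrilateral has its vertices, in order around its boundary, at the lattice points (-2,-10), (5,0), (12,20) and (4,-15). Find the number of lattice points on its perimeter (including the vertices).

4

Along each edge there are gcd(|Δx|,|Δy|)+1 lattice points, so counting each shared vertex once the boundary has gcd(7,10) + gcd(7,20) + gcd(8,35) + gcd(6,5) = 1+1+1+1 = 4.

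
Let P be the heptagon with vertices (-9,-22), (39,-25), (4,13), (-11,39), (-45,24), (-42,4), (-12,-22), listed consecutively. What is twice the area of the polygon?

5346

Using the shoelace formula, 2A = |((-9)·(-25) − 39·(-22)) + (39·13 − 4·(-25)) + (4·39 − (-11)·13) + ((-11)·24 − (-45)·39) + ((-45)·4 − (-42)·24) + ((-42)·(-22) − (-12)·4) + ((-12)·(-22) − (-9)·(-22))| = 5346, so the area is 2673.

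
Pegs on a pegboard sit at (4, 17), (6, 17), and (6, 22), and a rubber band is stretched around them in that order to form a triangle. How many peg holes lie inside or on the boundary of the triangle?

By the shoelace formula, twice the signed area is |(4·17 − 6·17) + (6·22 − 6·17) + (6·17 − 4·22)| = 10, so the area is 5.
Summing gcd(|Δx|,|Δy|) over the edges gives the boundary count: gcd(2,0) + gcd(0,5) + gcd(2,5) = 2+5+1 = 8.
Pick's theorem gives I = A − B/2 + 1 = 5 − 8/2 + 1 = 2, so the closed region contains I + B = 2 + 8 = 10 lattice points.

10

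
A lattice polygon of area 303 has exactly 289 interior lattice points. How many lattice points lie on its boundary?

Pick's theorem gives A = I + B/2 − 1, so B = 2(A − I + 1) = 2(303 − 289 + 1) = 30.

30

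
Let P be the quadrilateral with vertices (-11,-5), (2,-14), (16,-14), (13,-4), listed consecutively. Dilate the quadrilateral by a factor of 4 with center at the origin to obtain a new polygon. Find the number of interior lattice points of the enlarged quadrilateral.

2919

The shoelace formula gives twice the area as |((-11)·(-14) − 2·(-5)) + (2·(-14) − 16·(-14)) + (16·(-4) − 13·(-14)) + (13·(-5) − (-11)·(-4))| = 369, so the area is 369/2.
The number of boundary lattice points is Σ gcd(|Δx|,|Δy|) = gcd(13,9) + gcd(14,0) + gcd(3,10) + gcd(24,1) = 1+14+1+1 = 17.
Scaling by 4 multiplies the area by 4² = 16 (so the new area is 2952) and multiplies the boundary lattice-point count by 4, giving 68.
By Pick's theorem, the interior count of the dilated polygon is 2952 − 68/2 + 1 = 2919.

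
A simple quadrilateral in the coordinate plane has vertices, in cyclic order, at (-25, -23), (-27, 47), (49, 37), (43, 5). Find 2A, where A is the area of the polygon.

7308

By the shoelace formula, twice the signed area is |((-25)·47 − (-27)·(-23)) + ((-27)·37 − 49·47) + (49·5 − 43·37) + (43·(-23) − (-25)·5)| = 7308, so the area is 3654.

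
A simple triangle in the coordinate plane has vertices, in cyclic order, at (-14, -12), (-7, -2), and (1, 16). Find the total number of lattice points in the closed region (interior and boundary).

26

The shoelace formula gives twice the area as |[(-14)·(-2) − (-7)·(-12)] + [(-7)·16 − 1·(-2)] + [1·(-12) − (-14)·16]| = 46, so the area is 23.
Along each edge there are gcd(|Δx|,|Δy|)+1 lattice points, so counting each shared vertex once the boundary has gcd(7,10) + gcd(8,18) + gcd(15,28) = 1+2+1 = 4.
Pick's theorem gives I = A − B/2 + 1 = 23 − 4/2 + 1 = 22, so the closed region contains I + B = 22 + 4 = 26 lattice points.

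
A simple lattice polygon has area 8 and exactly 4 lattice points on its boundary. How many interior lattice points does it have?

From Pick's theorem, I = A − B/2 + 1 = 8 − 4/2 + 1 = 7.

7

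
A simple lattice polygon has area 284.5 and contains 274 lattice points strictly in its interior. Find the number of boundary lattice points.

Pick's theorem gives A = I + B/2 − 1, so B = 2(A − I + 1) = 2(284.5 − 274 + 1) = 23.

23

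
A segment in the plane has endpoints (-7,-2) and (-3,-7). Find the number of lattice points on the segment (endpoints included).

2

The number of lattice points on a segment between lattice points is gcd(|Δx|,|Δy|) + 1 = gcd(4,5) + 1 = 1 + 1 = 2.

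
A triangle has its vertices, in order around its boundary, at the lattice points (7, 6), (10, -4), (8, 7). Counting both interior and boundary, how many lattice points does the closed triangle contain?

By the shoelace formula, twice the signed area is |[7·(-4) − 10·6] + [10·7 − 8·(-4)] + [8·6 − 7·7]| = 13, so the area is 13/2.
Summing gcd(|Δx|,|Δy|) over the edges gives the boundary count: gcd(3,10) + gcd(2,11) + gcd(1,1) = 1+1+1 = 3.
Pick's theorem gives I = A − B/2 + 1 = 13/2 − 3/2 + 1 = 6, so the closed region contains I + B = 6 + 3 = 9 lattice points.

9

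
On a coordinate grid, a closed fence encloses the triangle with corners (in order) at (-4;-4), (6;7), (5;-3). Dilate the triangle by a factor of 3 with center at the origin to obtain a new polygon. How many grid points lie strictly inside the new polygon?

397

The shoelace formula gives twice the area as |[(-4)·7 − 6·(-4)] + [6·(-3) − 5·7] + [5·(-4) − (-4)·(-3)]| = 89, so the area is 44.5.
Summing gcd(|Δx|,|Δy|) over the edges gives the boundary count: gcd(10,11) + gcd(1,10) + gcd(9,1) = 1+1+1 = 3.
Scaling by 3 multiplies the area by 3² = 9 (so the new area is 400.5) and multiplies the boundary lattice-point count by 3, giving 9.
By Pick's theorem, the interior count of the dilated polygon is 400.5 − 9/2 + 1 = 397.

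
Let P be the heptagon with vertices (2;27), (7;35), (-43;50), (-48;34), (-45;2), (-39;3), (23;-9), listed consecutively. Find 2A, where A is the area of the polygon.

Using the shoelace formula, 2A = |[2·35 − 7·27] + [7·50 − (-43)·35] + [(-43)·34 − (-48)·50] + [(-48)·2 − (-45)·34] + [(-45)·3 − (-39)·2] + [(-39)·(-9) − 23·3] + [23·27 − 2·(-9)]| = 4972, so the area is 2486.

4972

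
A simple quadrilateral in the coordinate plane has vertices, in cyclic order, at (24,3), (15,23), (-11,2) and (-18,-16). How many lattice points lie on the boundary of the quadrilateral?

Along each edge there are gcd(|Δx|,|Δy|)+1 lattice points, so counting each shared vertex once the boundary has gcd(9,20) + gcd(26,21) + gcd(7,18) + gcd(42,19) = 1+1+1+1 = 4.

4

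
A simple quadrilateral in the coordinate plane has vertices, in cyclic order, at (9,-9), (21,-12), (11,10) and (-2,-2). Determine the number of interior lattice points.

The shoelace formula gives twice the area as |(9·(-12) − 21·(-9)) + (21·10 − 11·(-12)) + (11·(-2) − (-2)·10) + ((-2)·(-9) − 9·(-2))| = 457, so the area is 457/2.
Summing gcd(|Δx|,|Δy|) over the edges gives the boundary count: gcd(12,3) + gcd(10,22) + gcd(13,12) + gcd(11,7) = 3+2+1+1 = 7.
Pick's theorem gives I = A − B/2 + 1 = 457/2 − 7/2 + 1 = 226.

226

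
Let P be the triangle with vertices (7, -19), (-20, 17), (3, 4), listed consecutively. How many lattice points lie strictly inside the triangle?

The shoelace formula gives twice the area as |(7·17 − (-20)·(-19)) + ((-20)·4 − 3·17) + (3·(-19) − 7·4)| = 477, so the area is 477/2.
The number of boundary lattice points is Σ gcd(|Δx|,|Δy|) = gcd(27,36) + gcd(23,13) + gcd(4,23) = 9+1+1 = 11.
By Pick's theorem A = I + B/2 − 1, so I = 477/2 − 11/2 + 1 = 234.

234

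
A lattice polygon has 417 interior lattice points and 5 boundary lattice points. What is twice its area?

837

Pick's theorem states A = I + B/2 − 1, so A = 417 + 5/2 − 1 = 837/2.
Hence 2A = 837.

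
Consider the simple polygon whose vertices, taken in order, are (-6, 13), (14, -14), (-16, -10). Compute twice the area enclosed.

730

The shoelace formula gives twice the area as |((-6)·(-14) − 14·13) + (14·(-10) − (-16)·(-14)) + ((-16)·13 − (-6)·(-10))| = 730, so the area is 365.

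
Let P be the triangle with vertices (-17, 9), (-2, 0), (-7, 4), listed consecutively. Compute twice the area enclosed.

The shoelace formula gives twice the area as |((-17)·0 − (-2)·9) + ((-2)·4 − (-7)·0) + ((-7)·9 − (-17)·4)| = 15, so the area is 7.5.

15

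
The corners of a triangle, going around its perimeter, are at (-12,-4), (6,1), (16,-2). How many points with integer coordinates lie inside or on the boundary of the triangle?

55

Using the shoelace formula, 2A = |((-12)·1 − 6·(-4)) + (6·(-2) − 16·1) + (16·(-4) − (-12)·(-2))| = 104, so the area is 52.
Along each edge there are gcd(|Δx|,|Δy|)+1 lattice points, so counting each shared vertex once the boundary has gcd(18,5) + gcd(10,3) + gcd(28,2) = 1+1+2 = 4.
Pick's theorem gives I = A − B/2 + 1 = 52 − 4/2 + 1 = 51, so the closed region contains I + B = 51 + 4 = 55 lattice points.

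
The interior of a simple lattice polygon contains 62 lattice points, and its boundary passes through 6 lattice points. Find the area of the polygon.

64

Pick's theorem states A = I + B/2 − 1, so A = 62 + 6/2 − 1 = 64.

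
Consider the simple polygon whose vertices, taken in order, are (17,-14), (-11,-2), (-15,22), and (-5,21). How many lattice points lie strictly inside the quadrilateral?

472

By the shoelace formula, twice the signed area is |[17·(-2) − (-11)·(-14)] + [(-11)·22 − (-15)·(-2)] + [(-15)·21 − (-5)·22] + [(-5)·(-14) − 17·21]| = 952, so the area is 476.
Along each edge there are gcd(|Δx|,|Δy|)+1 lattice points, so counting each shared vertex once the boundary has gcd(28,12) + gcd(4,24) + gcd(10,1) + gcd(22,35) = 4+4+1+1 = 10.
By Pick's theorem A = I + B/2 − 1, so I = 476 − 10/2 + 1 = 472.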